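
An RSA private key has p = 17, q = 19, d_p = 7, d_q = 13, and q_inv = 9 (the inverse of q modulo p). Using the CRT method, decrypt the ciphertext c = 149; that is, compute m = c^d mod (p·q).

m₁ = c^(d_p) mod p: c ≡ 13 (mod 17), and 13^7 mod 17 = 4.
m₂ = c^(d_q) mod q: c ≡ 16 (mod 19), and 16^13 mod 19 = 5.
h = q_inv·(m₁ − m₂) mod p = 9·(4 − 5) mod 17 = 8.
m = m₂ + h·q = 5 + 8·19 = 157.

157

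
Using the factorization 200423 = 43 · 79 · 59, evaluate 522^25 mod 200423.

45543

Mod 43: 522 ≡ 6; 6^25 ≡ 6 (mod 43).
Mod 79: 522 ≡ 48; 48^25 ≡ 39 (mod 79).
Mod 59: 522 ≡ 50; 50^25 ≡ 54 (mod 59).
Combine by CRT: x ≡ 6 (mod 43), x ≡ 39 (mod 79), x ≡ 54 (mod 59) ⇒ x ≡ 45543 (mod 200423).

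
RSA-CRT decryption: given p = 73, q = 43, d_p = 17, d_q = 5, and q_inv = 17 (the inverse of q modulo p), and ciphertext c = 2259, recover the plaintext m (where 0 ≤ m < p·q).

m₁ = c^(d_p) mod p: c ≡ 69 (mod 73), and 69^17 mod 73 = 18.
m₂ = c^(d_q) mod q: c ≡ 23 (mod 43), and 23^5 mod 43 = 17.
h = q_inv·(m₁ − m₂) mod p = 17·(18 − 17) mod 73 = 17.
m = m₂ + h·q = 17 + 17·43 = 748.

748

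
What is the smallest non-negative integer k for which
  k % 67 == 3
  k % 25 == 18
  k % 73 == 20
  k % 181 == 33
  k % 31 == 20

520254668

From k ≡ 3 (mod 67) write k = 3 + 67t. Substituting into k ≡ 18 (mod 25) gives 67t ≡ 15 (mod 25), and since 17⁻¹ ≡ 3 (mod 25), t ≡ 20. Hence k ≡ 3 + 67·20 = 1343 (mod 1675).
From k ≡ 1343 (mod 1675) write k = 1343 + 1675t. Substituting into k ≡ 20 (mod 73) gives 1675t ≡ 64 (mod 73), and since 69⁻¹ ≡ 18 (mod 73), t ≡ 57. Hence k ≡ 1343 + 1675·57 = 96818 (mod 122275).
From k ≡ 96818 (mod 122275) write k = 96818 + 122275t. Substituting into k ≡ 33 (mod 181) gives 122275t ≡ 50 (mod 181), and since 100⁻¹ ≡ 143 (mod 181), t ≡ 91. Hence k ≡ 96818 + 122275·91 = 11223843 (mod 22131775).
From k ≡ 11223843 (mod 22131775) write k = 11223843 + 22131775t. Substituting into k ≡ 20 (mod 31) gives 22131775t ≡ 6 (mod 31), and since 7⁻¹ ≡ 9 (mod 31), t ≡ 23. Hence k ≡ 11223843 + 22131775·23 = 520254668 (mod 686085025).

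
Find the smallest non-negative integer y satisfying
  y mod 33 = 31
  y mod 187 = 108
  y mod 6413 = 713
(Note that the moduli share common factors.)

Combine the congruences pairwise.
gcd(33, 187) = 11 and 11 | (108 − 31), so the pair is consistent; merging gives y ≡ 295 (mod 561), where 561 = lcm(33, 187).
gcd(561, 6413) = 11 and 11 | (713 − 295), so the pair is consistent; merging gives y ≡ 257233 (mod 327063), where 327063 = lcm(561, 6413).
The solution is unique modulo lcm(33, 187, 6413) = 327063.

257233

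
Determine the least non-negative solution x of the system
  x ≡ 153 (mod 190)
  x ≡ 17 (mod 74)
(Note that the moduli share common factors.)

6233

Combine the congruences pairwise.
gcd(190, 74) = 2 and 2 | (17 − 153), so the pair is consistent; merging gives x ≡ 6233 (mod 7030), where 7030 = lcm(190, 74).
The solution is unique modulo lcm(190, 74) = 7030.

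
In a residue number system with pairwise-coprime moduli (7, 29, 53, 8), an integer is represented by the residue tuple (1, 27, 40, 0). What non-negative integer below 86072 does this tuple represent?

44136

The moduli are pairwise coprime; N = 7·29·53·8 = 86072.
N/7 = 12296; 12296 ≡ 4 (mod 7); 4·2 ≡ 1, so inverse 2.
N/29 = 2968; 2968 ≡ 10 (mod 29); 10·3 ≡ 1, so inverse 3.
N/53 = 1624; 1624 ≡ 34 (mod 53); 34·39 ≡ 1, so inverse 39.
N/8 = 10759; 10759 ≡ 7 (mod 8); 7·7 ≡ 1, so inverse 7.
x ≡ 1·12296·2 + 27·2968·3 + 40·1624·39 + 0·10759·7 = 2798440.
2798440 mod 86072 = 44136.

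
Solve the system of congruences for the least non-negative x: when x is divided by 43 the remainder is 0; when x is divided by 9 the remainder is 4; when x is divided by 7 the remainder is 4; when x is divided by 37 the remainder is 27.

47128

From x ≡ 0 (mod 43) write x = 0 + 43t. Substituting into x ≡ 4 (mod 9) gives 43t ≡ 4 (mod 9), and since 7⁻¹ ≡ 4 (mod 9), t ≡ 7. Hence x ≡ 0 + 43·7 = 301 (mod 387).
From x ≡ 301 (mod 387) write x = 301 + 387t. Substituting into x ≡ 4 (mod 7) gives 387t ≡ 4 (mod 7), and since 2⁻¹ ≡ 4 (mod 7), t ≡ 2. Hence x ≡ 301 + 387·2 = 1075 (mod 2709).
From x ≡ 1075 (mod 2709) write x = 1075 + 2709t. Substituting into x ≡ 27 (mod 37) gives 2709t ≡ 25 (mod 37), and since 8⁻¹ ≡ 14 (mod 37), t ≡ 17. Hence x ≡ 1075 + 2709·17 = 47128 (mod 100233).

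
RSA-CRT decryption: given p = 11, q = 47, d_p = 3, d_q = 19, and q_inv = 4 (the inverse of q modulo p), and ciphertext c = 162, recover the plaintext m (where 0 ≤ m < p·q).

m₁ = c^(d_p) mod p: c ≡ 8 (mod 11), and 8^3 mod 11 = 6.
m₂ = c^(d_q) mod q: c ≡ 21 (mod 47), and 21^19 mod 47 = 28.
h = q_inv·(m₁ − m₂) mod p = 4·(6 − 28) mod 11 = 0.
m = m₂ + h·q = 28 + 0·47 = 28.

28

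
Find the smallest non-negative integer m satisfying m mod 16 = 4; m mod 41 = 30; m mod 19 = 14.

From m ≡ 4 (mod 16) write m = 4 + 16t. Substituting into m ≡ 30 (mod 41) gives 16t ≡ 26 (mod 41), and since 16⁻¹ ≡ 18 (mod 41), t ≡ 17. Hence m ≡ 4 + 16·17 = 276 (mod 656).
From m ≡ 276 (mod 656) write m = 276 + 656t. Substituting into m ≡ 14 (mod 19) gives 656t ≡ 4 (mod 19), and since 10⁻¹ ≡ 2 (mod 19), t ≡ 8. Hence m ≡ 276 + 656·8 = 5524 (mod 12464).

5524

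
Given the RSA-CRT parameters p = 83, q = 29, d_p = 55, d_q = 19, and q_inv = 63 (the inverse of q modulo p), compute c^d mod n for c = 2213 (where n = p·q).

1426

m₁ = c^(d_p) mod p: c ≡ 55 (mod 83), and 55^55 mod 83 = 15.
m₂ = c^(d_q) mod q: c ≡ 9 (mod 29), and 9^19 mod 29 = 5.
h = q_inv·(m₁ − m₂) mod p = 63·(15 − 5) mod 83 = 49.
m = m₂ + h·q = 5 + 49·29 = 1426.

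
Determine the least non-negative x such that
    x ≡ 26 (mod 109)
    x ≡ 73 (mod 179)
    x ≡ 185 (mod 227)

4293209

From x ≡ 26 (mod 109) write x = 26 + 109t. Substituting into x ≡ 73 (mod 179) gives 109t ≡ 47 (mod 179), and since 109⁻¹ ≡ 23 (mod 179), t ≡ 7. Hence x ≡ 26 + 109·7 = 789 (mod 19511).
From x ≡ 789 (mod 19511) write x = 789 + 19511t. Substituting into x ≡ 185 (mod 227) gives 19511t ≡ 77 (mod 227), and since 216⁻¹ ≡ 165 (mod 227), t ≡ 220. Hence x ≡ 789 + 19511·220 = 4293209 (mod 4428997).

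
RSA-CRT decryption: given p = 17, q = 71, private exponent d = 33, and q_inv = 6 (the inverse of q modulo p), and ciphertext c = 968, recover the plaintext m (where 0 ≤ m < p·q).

d_p = d mod (p−1) = 33 mod 16 = 1; d_q = d mod (q−1) = 33.
m₁ = c^(d_p) mod p: c ≡ 16 (mod 17), and 16^1 mod 17 = 16.
m₂ = c^(d_q) mod q: c ≡ 45 (mod 71), and 45^33 mod 71 = 48.
h = q_inv·(m₁ − m₂) mod p = 6·(16 − 48) mod 17 = 12.
m = m₂ + h·q = 48 + 12·71 = 900.

900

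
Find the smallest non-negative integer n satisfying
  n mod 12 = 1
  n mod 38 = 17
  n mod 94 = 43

4273

gcd(12, 38) = 2 and 2 | (17 − 1), so the pair is consistent; merging gives n ≡ 169 (mod 228), where 228 = lcm(12, 38).
gcd(228, 94) = 2 and 2 | (43 − 169), so the pair is consistent; merging gives n ≡ 4273 (mod 10716), where 10716 = lcm(228, 94).
The solution is unique modulo lcm(12, 38, 94) = 10716.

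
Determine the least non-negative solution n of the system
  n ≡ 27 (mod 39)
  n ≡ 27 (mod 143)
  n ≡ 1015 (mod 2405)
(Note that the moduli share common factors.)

39495

gcd(39, 143) = 13 and 13 | (27 − 27), so the pair is consistent; merging gives n ≡ 27 (mod 429), where 429 = lcm(39, 143).
gcd(429, 2405) = 13 and 13 | (1015 − 27), so the pair is consistent; merging gives n ≡ 39495 (mod 79365), where 79365 = lcm(429, 2405).
The solution is unique modulo lcm(39, 143, 2405) = 79365.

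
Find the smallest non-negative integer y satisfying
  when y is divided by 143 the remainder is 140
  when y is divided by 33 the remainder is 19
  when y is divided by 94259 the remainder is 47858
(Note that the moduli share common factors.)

gcd(143, 33) = 11 and 11 | (19 − 140), so the pair is consistent; merging gives y ≡ 283 (mod 429), where 429 = lcm(143, 33).
gcd(429, 94259) = 11 and 11 | (47858 − 283), so the pair is consistent; merging gives y ≡ 2687110 (mod 3676101), where 3676101 = lcm(429, 94259).
The solution is unique modulo lcm(143, 33, 94259) = 3676101.

2687110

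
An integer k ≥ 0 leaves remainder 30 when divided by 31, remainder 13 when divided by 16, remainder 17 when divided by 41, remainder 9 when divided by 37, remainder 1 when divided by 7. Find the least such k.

2678957

From k ≡ 30 (mod 31) write k = 30 + 31t. Substituting into k ≡ 13 (mod 16) gives 31t ≡ 15 (mod 16), and since 15⁻¹ ≡ 15 (mod 16), t ≡ 1. Hence k ≡ 30 + 31·1 = 61 (mod 496).
From k ≡ 61 (mod 496) write k = 61 + 496t. Substituting into k ≡ 17 (mod 41) gives 496t ≡ 38 (mod 41), and since 4⁻¹ ≡ 31 (mod 41), t ≡ 30. Hence k ≡ 61 + 496·30 = 14941 (mod 20336).
From k ≡ 14941 (mod 20336) write k = 14941 + 20336t. Substituting into k ≡ 9 (mod 37) gives 20336t ≡ 16 (mod 37), and since 23⁻¹ ≡ 29 (mod 37), t ≡ 20. Hence k ≡ 14941 + 20336·20 = 421661 (mod 752432).
From k ≡ 421661 (mod 752432) write k = 421661 + 752432t. Substituting into k ≡ 1 (mod 7) gives 752432t ≡ 6 (mod 7), and since 2⁻¹ ≡ 4 (mod 7), t ≡ 3. Hence k ≡ 421661 + 752432·3 = 2678957 (mod 5267024).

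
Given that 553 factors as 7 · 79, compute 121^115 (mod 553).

471

Mod 7: 121 ≡ 2; by Fermat, exponent reduces to 115 mod 6 = 1; 2^1 ≡ 2 (mod 7).
Mod 79: 121 ≡ 42; by Fermat, exponent reduces to 115 mod 78 = 37; 42^37 ≡ 76 (mod 79).
Combine by CRT: x ≡ 2 (mod 7), x ≡ 76 (mod 79) ⇒ x ≡ 471 (mod 553).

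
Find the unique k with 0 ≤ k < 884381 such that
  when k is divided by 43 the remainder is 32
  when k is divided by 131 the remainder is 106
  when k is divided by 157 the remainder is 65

152983

The moduli are pairwise coprime; N = 43·131·157 = 884381.
N/43 = 20567; 20567 ≡ 13 (mod 43); 13·10 ≡ 1, so inverse 10.
N/131 = 6751; 6751 ≡ 70 (mod 131); 70·73 ≡ 1, so inverse 73.
N/157 = 5633; 5633 ≡ 138 (mod 157); 138·33 ≡ 1, so inverse 33.
k ≡ 32·20567·10 + 106·6751·73 + 65·5633·33 = 70903463.
70903463 mod 884381 = 152983.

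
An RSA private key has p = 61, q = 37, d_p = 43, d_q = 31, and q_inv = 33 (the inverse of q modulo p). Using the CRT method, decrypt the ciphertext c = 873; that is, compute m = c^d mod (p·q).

m₁ = c^(d_p) mod p: c ≡ 19 (mod 61), and 19^43 mod 61 = 49.
m₂ = c^(d_q) mod q: c ≡ 22 (mod 37), and 22^31 mod 37 = 20.
h = q_inv·(m₁ − m₂) mod p = 33·(49 − 20) mod 61 = 42.
m = m₂ + h·q = 20 + 42·37 = 1574.

1574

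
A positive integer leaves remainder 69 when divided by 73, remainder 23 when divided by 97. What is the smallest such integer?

From N ≡ 69 (mod 73) write N = 69 + 73t. Substituting into N ≡ 23 (mod 97) gives 73t ≡ 51 (mod 97), and since 73⁻¹ ≡ 4 (mod 97), t ≡ 10. Hence N ≡ 69 + 73·10 = 799 (mod 7081).

799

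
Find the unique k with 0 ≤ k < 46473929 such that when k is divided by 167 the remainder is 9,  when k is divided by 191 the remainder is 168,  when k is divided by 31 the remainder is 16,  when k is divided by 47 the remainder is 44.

From k ≡ 9 (mod 167) write k = 9 + 167t. Substituting into k ≡ 168 (mod 191) gives 167t ≡ 159 (mod 191), and since 167⁻¹ ≡ 183 (mod 191), t ≡ 65. Hence k ≡ 9 + 167·65 = 10864 (mod 31897).
From k ≡ 10864 (mod 31897) write k = 10864 + 31897t. Substituting into k ≡ 16 (mod 31) gives 31897t ≡ 2 (mod 31), and since 29⁻¹ ≡ 15 (mod 31), t ≡ 30. Hence k ≡ 10864 + 31897·30 = 967774 (mod 988807).
From k ≡ 967774 (mod 988807) write k = 967774 + 988807t. Substituting into k ≡ 44 (mod 47) gives 988807t ≡ 0 (mod 47), and since 21⁻¹ ≡ 9 (mod 47), t ≡ 0. Hence k ≡ 967774 + 988807·0 = 967774 (mod 46473929).

967774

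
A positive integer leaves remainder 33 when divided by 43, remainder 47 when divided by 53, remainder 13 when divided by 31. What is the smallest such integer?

From m ≡ 33 (mod 43) write m = 33 + 43t. Substituting into m ≡ 47 (mod 53) gives 43t ≡ 14 (mod 53), and since 43⁻¹ ≡ 37 (mod 53), t ≡ 41. Hence m ≡ 33 + 43·41 = 1796 (mod 2279).
From m ≡ 1796 (mod 2279) write m = 1796 + 2279t. Substituting into m ≡ 13 (mod 31) gives 2279t ≡ 15 (mod 31), and since 16⁻¹ ≡ 2 (mod 31), t ≡ 30. Hence m ≡ 1796 + 2279·30 = 70166 (mod 70649).

70166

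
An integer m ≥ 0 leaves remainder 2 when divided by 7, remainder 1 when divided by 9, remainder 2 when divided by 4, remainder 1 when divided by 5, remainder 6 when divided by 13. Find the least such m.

15346

From m ≡ 2 (mod 7) write m = 2 + 7t. Substituting into m ≡ 1 (mod 9) gives 7t ≡ 8 (mod 9), and since 7⁻¹ ≡ 4 (mod 9), t ≡ 5. Hence m ≡ 2 + 7·5 = 37 (mod 63).
From m ≡ 37 (mod 63) write m = 37 + 63t. Substituting into m ≡ 2 (mod 4) gives 63t ≡ 1 (mod 4), and since 3⁻¹ ≡ 3 (mod 4), t ≡ 3. Hence m ≡ 37 + 63·3 = 226 (mod 252).
From m ≡ 226 (mod 252) write m = 226 + 252t. Substituting into m ≡ 1 (mod 5) gives 252t ≡ 0 (mod 5), and since 2⁻¹ ≡ 3 (mod 5), t ≡ 0. Hence m ≡ 226 + 252·0 = 226 (mod 1260).
From m ≡ 226 (mod 1260) write m = 226 + 1260t. Substituting into m ≡ 6 (mod 13) gives 1260t ≡ 1 (mod 13), and since 12⁻¹ ≡ 12 (mod 13), t ≡ 12. Hence m ≡ 226 + 1260·12 = 15346 (mod 16380).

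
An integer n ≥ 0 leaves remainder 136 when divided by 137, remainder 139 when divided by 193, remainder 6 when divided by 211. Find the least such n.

The moduli are pairwise coprime; M = 137·193·211 = 5579051.
M/137 = 40723; 40723 ≡ 34 (mod 137); 34·133 ≡ 1, so inverse 133.
M/193 = 28907; 28907 ≡ 150 (mod 193); 150·184 ≡ 1, so inverse 184.
M/211 = 26441; 26441 ≡ 66 (mod 211); 66·16 ≡ 1, so inverse 16.
n ≡ 136·40723·133 + 139·28907·184 + 6·26441·16 = 1478461392.
1478461392 mod 5579051 = 12877.

12877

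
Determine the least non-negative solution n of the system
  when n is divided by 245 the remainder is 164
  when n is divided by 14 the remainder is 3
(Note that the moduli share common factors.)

409

gcd(245, 14) = 7 and 7 | (3 − 164), so the pair is consistent; merging gives n ≡ 409 (mod 490), where 490 = lcm(245, 14).
The solution is unique modulo lcm(245, 14) = 490.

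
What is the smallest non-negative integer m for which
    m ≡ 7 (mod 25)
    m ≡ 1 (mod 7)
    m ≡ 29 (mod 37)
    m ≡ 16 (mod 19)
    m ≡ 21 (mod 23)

The moduli are pairwise coprime; N = 25·7·37·19·23 = 2829575.
N/25 = 113183; 113183 ≡ 8 (mod 25); 8·22 ≡ 1, so inverse 22.
N/7 = 404225; 404225 ≡ 3 (mod 7); 3·5 ≡ 1, so inverse 5.
N/37 = 76475; 76475 ≡ 33 (mod 37); 33·9 ≡ 1, so inverse 9.
N/19 = 148925; 148925 ≡ 3 (mod 19); 3·13 ≡ 1, so inverse 13.
N/23 = 123025; 123025 ≡ 21 (mod 23); 21·11 ≡ 1, so inverse 11.
m ≡ 7·113183·22 + 1·404225·5 + 29·76475·9 + 16·148925·13 + 21·123025·11 = 98806457.
98806457 mod 2829575 = 2600907.

2600907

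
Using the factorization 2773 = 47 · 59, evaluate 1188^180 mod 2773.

Mod 47: 1188 ≡ 13; by Fermat, exponent reduces to 180 mod 46 = 42; 13^42 ≡ 25 (mod 47).
Mod 59: 1188 ≡ 8; by Fermat, exponent reduces to 180 mod 58 = 6; 8^6 ≡ 7 (mod 59).
Combine by CRT: x ≡ 25 (mod 47), x ≡ 7 (mod 59) ⇒ x ≡ 1482 (mod 2773).

1482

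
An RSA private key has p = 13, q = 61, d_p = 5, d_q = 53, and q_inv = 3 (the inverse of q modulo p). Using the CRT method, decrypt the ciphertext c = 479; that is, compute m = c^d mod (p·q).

m₁ = c^(d_p) mod p: c ≡ 11 (mod 13), and 11^5 mod 13 = 7.
m₂ = c^(d_q) mod q: c ≡ 52 (mod 61), and 52^53 mod 61 = 3.
h = q_inv·(m₁ − m₂) mod p = 3·(7 − 3) mod 13 = 12.
m = m₂ + h·q = 3 + 12·61 = 735.

735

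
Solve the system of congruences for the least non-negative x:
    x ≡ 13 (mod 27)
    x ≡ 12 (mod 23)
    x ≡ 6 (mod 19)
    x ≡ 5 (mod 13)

Combine the congruences pairwise.
From x ≡ 13 (mod 27) write x = 13 + 27t. Substituting into x ≡ 12 (mod 23) gives 27t ≡ 22 (mod 23), and since 4⁻¹ ≡ 6 (mod 23), t ≡ 17. Hence x ≡ 13 + 27·17 = 472 (mod 621).
From x ≡ 472 (mod 621) write x = 472 + 621t. Substituting into x ≡ 6 (mod 19) gives 621t ≡ 9 (mod 19), and since 13⁻¹ ≡ 3 (mod 19), t ≡ 8. Hence x ≡ 472 + 621·8 = 5440 (mod 11799).
From x ≡ 5440 (mod 11799) write x = 5440 + 11799t. Substituting into x ≡ 5 (mod 13) gives 11799t ≡ 12 (mod 13), and since 8⁻¹ ≡ 5 (mod 13), t ≡ 8. Hence x ≡ 5440 + 11799·8 = 99832 (mod 153387).

99832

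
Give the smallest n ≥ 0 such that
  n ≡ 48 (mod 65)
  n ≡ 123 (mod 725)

gcd(65, 725) = 5 and 5 | (123 − 48), so the pair is consistent; merging gives n ≡ 8823 (mod 9425), where 9425 = lcm(65, 725).
The solution is unique modulo lcm(65, 725) = 9425.

8823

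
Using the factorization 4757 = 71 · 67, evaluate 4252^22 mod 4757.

Mod 71: 4252 ≡ 63; 63^22 ≡ 40 (mod 71).
Mod 67: 4252 ≡ 31; 31^22 ≡ 29 (mod 67).
Combine by CRT: x ≡ 40 (mod 71), x ≡ 29 (mod 67) ⇒ x ≡ 1034 (mod 4757).

1034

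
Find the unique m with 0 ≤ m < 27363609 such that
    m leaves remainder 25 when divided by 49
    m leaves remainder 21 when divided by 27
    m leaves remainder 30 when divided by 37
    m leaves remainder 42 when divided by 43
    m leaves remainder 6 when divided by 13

The moduli are pairwise coprime; N = 49·27·37·43·13 = 27363609.
N/49 = 558441; 558441 ≡ 37 (mod 49); 37·4 ≡ 1, so inverse 4.
N/27 = 1013467; 1013467 ≡ 22 (mod 27); 22·16 ≡ 1, so inverse 16.
N/37 = 739557; 739557 ≡ 1 (mod 37), inverse 1.
N/43 = 636363; 636363 ≡ 6 (mod 43); 6·36 ≡ 1, so inverse 36.
N/13 = 2104893; 2104893 ≡ 11 (mod 13); 11·6 ≡ 1, so inverse 6.
m ≡ 25·558441·4 + 21·1013467·16 + 30·739557·1 + 42·636363·36 + 6·2104893·6 = 1456512726.
1456512726 mod 27363609 = 6241449.

6241449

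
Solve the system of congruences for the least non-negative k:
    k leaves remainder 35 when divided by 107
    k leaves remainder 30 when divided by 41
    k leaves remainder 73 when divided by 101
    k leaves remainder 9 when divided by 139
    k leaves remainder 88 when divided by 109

Combine the congruences pairwise.
From k ≡ 35 (mod 107) write k = 35 + 107t. Substituting into k ≡ 30 (mod 41) gives 107t ≡ 36 (mod 41), and since 25⁻¹ ≡ 23 (mod 41), t ≡ 8. Hence k ≡ 35 + 107·8 = 891 (mod 4387).
From k ≡ 891 (mod 4387) write k = 891 + 4387t. Substituting into k ≡ 73 (mod 101) gives 4387t ≡ 91 (mod 101), and since 44⁻¹ ≡ 62 (mod 101), t ≡ 87. Hence k ≡ 891 + 4387·87 = 382560 (mod 443087).
From k ≡ 382560 (mod 443087) write k = 382560 + 443087t. Substituting into k ≡ 9 (mod 139) gives 443087t ≡ 116 (mod 139), and since 94⁻¹ ≡ 105 (mod 139), t ≡ 87. Hence k ≡ 382560 + 443087·87 = 38931129 (mod 61589093).
From k ≡ 38931129 (mod 61589093) write k = 38931129 + 61589093t. Substituting into k ≡ 88 (mod 109) gives 61589093t ≡ 53 (mod 109), and since 60⁻¹ ≡ 20 (mod 109), t ≡ 79. Hence k ≡ 38931129 + 61589093·79 = 4904469476 (mod 6713211137).

4904469476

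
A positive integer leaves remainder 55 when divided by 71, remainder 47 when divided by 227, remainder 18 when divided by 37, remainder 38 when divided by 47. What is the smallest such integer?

The moduli are pairwise coprime; N = 71·227·37·47 = 28027463.
N/71 = 394753; 394753 ≡ 64 (mod 71); 64·10 ≡ 1, so inverse 10.
N/227 = 123469; 123469 ≡ 208 (mod 227); 208·215 ≡ 1, so inverse 215.
N/37 = 757499; 757499 ≡ 35 (mod 37); 35·18 ≡ 1, so inverse 18.
N/47 = 596329; 596329 ≡ 40 (mod 47); 40·20 ≡ 1, so inverse 20.
x ≡ 55·394753·10 + 47·123469·215 + 18·757499·18 + 38·596329·20 = 2163408111.
2163408111 mod 28027463 = 5293460.

5293460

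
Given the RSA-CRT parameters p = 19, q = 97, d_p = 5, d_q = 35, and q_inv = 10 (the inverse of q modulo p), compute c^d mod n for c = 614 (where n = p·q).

1715

m₁ = c^(d_p) mod p: c ≡ 6 (mod 19), and 6^5 mod 19 = 5.
m₂ = c^(d_q) mod q: c ≡ 32 (mod 97), and 32^35 mod 97 = 66.
h = q_inv·(m₁ − m₂) mod p = 10·(5 − 66) mod 19 = 17.
m = m₂ + h·q = 66 + 17·97 = 1715.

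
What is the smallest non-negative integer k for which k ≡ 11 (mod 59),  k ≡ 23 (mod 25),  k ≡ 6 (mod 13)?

4023

Combine the congruences pairwise.
From k ≡ 11 (mod 59) write k = 11 + 59t. Substituting into k ≡ 23 (mod 25) gives 59t ≡ 12 (mod 25), and since 9⁻¹ ≡ 14 (mod 25), t ≡ 18. Hence k ≡ 11 + 59·18 = 1073 (mod 1475).
From k ≡ 1073 (mod 1475) write k = 1073 + 1475t. Substituting into k ≡ 6 (mod 13) gives 1475t ≡ 12 (mod 13), and since 6⁻¹ ≡ 11 (mod 13), t ≡ 2. Hence k ≡ 1073 + 1475·2 = 4023 (mod 19175).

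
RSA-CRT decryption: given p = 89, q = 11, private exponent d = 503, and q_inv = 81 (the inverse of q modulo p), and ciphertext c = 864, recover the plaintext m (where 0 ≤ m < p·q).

d_p = d mod (p−1) = 503 mod 88 = 63; d_q = d mod (q−1) = 3.
m₁ = c^(d_p) mod p: c ≡ 63 (mod 89), and 63^63 mod 89 = 82.
m₂ = c^(d_q) mod q: c ≡ 6 (mod 11), and 6^3 mod 11 = 7.
h = q_inv·(m₁ − m₂) mod p = 81·(82 − 7) mod 89 = 23.
m = m₂ + h·q = 7 + 23·11 = 260.

260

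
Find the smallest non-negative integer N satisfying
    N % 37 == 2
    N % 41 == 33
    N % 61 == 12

The moduli are pairwise coprime; M = 37·41·61 = 92537.
M/37 = 2501; 2501 ≡ 22 (mod 37); 22·32 ≡ 1, so inverse 32.
M/41 = 2257; 2257 ≡ 2 (mod 41); 2·21 ≡ 1, so inverse 21.
M/61 = 1517; 1517 ≡ 53 (mod 61); 53·38 ≡ 1, so inverse 38.
N ≡ 2·2501·32 + 33·2257·21 + 12·1517·38 = 2415917.
2415917 mod 92537 = 9955.

9955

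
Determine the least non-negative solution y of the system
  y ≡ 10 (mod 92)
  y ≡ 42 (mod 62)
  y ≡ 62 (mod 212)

79774

gcd(92, 62) = 2 and 2 | (42 − 10), so the pair is consistent; merging gives y ≡ 2770 (mod 2852), where 2852 = lcm(92, 62).
gcd(2852, 212) = 4 and 4 | (62 − 2770), so the pair is consistent; merging gives y ≡ 79774 (mod 151156), where 151156 = lcm(2852, 212).
The solution is unique modulo lcm(92, 62, 212) = 151156.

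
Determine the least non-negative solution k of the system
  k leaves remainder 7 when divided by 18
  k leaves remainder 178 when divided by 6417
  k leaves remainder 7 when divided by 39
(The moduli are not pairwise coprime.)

gcd(18, 6417) = 9 and 9 | (178 − 7), so the pair is consistent; merging gives k ≡ 6595 (mod 12834), where 12834 = lcm(18, 6417).
gcd(12834, 39) = 3 and 3 | (7 − 6595), so the pair is consistent; merging gives k ≡ 19429 (mod 166842), where 166842 = lcm(12834, 39).
The solution is unique modulo lcm(18, 6417, 39) = 166842.

19429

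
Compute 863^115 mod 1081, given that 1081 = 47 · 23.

Mod 47: 863 ≡ 17; by Fermat, exponent reduces to 115 mod 46 = 23; 17^23 ≡ 1 (mod 47).
Mod 23: 863 ≡ 12; by Fermat, exponent reduces to 115 mod 22 = 5; 12^5 ≡ 18 (mod 23).
Combine by CRT: x ≡ 1 (mod 47), x ≡ 18 (mod 23) ⇒ x ≡ 800 (mod 1081).

800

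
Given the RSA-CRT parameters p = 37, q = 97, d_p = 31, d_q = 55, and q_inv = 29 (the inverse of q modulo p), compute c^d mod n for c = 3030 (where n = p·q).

71

m₁ = c^(d_p) mod p: c ≡ 33 (mod 37), and 33^31 mod 37 = 34.
m₂ = c^(d_q) mod q: c ≡ 23 (mod 97), and 23^55 mod 97 = 71.
h = q_inv·(m₁ − m₂) mod p = 29·(34 − 71) mod 37 = 0.
m = m₂ + h·q = 71 + 0·97 = 71.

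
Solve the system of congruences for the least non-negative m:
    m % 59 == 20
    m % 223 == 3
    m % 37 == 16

481460

The moduli are pairwise coprime; N = 59·223·37 = 486809.
N/59 = 8251; 8251 ≡ 50 (mod 59); 50·13 ≡ 1, so inverse 13.
N/223 = 2183; 2183 ≡ 176 (mod 223); 176·204 ≡ 1, so inverse 204.
N/37 = 13157; 13157 ≡ 22 (mod 37); 22·32 ≡ 1, so inverse 32.
m ≡ 20·8251·13 + 3·2183·204 + 16·13157·32 = 10217640.
10217640 mod 486809 = 481460.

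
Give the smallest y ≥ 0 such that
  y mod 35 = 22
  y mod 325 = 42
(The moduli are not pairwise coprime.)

1667

gcd(35, 325) = 5 and 5 | (42 − 22), so the pair is consistent; merging gives y ≡ 1667 (mod 2275), where 2275 = lcm(35, 325).
The solution is unique modulo lcm(35, 325) = 2275.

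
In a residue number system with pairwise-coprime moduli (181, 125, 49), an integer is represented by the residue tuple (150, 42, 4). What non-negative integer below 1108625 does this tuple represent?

499167

The moduli are pairwise coprime; N = 181·125·49 = 1108625.
N/181 = 6125; 6125 ≡ 152 (mod 181); 152·156 ≡ 1, so inverse 156.
N/125 = 8869; 8869 ≡ 119 (mod 125); 119·104 ≡ 1, so inverse 104.
N/49 = 22625; 22625 ≡ 36 (mod 49); 36·15 ≡ 1, so inverse 15.
x ≡ 150·6125·156 + 42·8869·104 + 4·22625·15 = 183422292.
183422292 mod 1108625 = 499167.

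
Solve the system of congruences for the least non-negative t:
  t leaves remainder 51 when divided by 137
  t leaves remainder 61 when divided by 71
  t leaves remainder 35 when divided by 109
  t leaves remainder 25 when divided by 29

From t ≡ 51 (mod 137) write t = 51 + 137s. Substituting into t ≡ 61 (mod 71) gives 137s ≡ 10 (mod 71), and since 66⁻¹ ≡ 14 (mod 71), s ≡ 69. Hence t ≡ 51 + 137·69 = 9504 (mod 9727).
From t ≡ 9504 (mod 9727) write t = 9504 + 9727s. Substituting into t ≡ 35 (mod 109) gives 9727s ≡ 14 (mod 109), and since 26⁻¹ ≡ 21 (mod 109), s ≡ 76. Hence t ≡ 9504 + 9727·76 = 748756 (mod 1060243).
From t ≡ 748756 (mod 1060243) write t = 748756 + 1060243s. Substituting into t ≡ 25 (mod 29) gives 1060243s ≡ 20 (mod 29), and since 3⁻¹ ≡ 10 (mod 29), s ≡ 26. Hence t ≡ 748756 + 1060243·26 = 28315074 (mod 30747047).

28315074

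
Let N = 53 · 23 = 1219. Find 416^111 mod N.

853

Mod 53: 416 ≡ 45; by Fermat, exponent reduces to 111 mod 52 = 7; 45^7 ≡ 5 (mod 53).
Mod 23: 416 ≡ 2; by Fermat, exponent reduces to 111 mod 22 = 1; 2^1 ≡ 2 (mod 23).
Combine by CRT: x ≡ 5 (mod 53), x ≡ 2 (mod 23) ⇒ x ≡ 853 (mod 1219).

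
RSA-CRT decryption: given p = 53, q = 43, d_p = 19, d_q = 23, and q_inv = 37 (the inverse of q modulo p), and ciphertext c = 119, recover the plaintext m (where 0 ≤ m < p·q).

m₁ = c^(d_p) mod p: c ≡ 13 (mod 53), and 13^19 mod 53 = 46.
m₂ = c^(d_q) mod q: c ≡ 33 (mod 43), and 33^23 mod 43 = 29.
h = q_inv·(m₁ − m₂) mod p = 37·(46 − 29) mod 53 = 46.
m = m₂ + h·q = 29 + 46·43 = 2007.

2007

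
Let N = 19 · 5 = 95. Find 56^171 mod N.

Mod 19: 56 ≡ 18; by Fermat, exponent reduces to 171 mod 18 = 9; 18^9 ≡ 18 (mod 19).
Mod 5: 56 ≡ 1; by Fermat, exponent reduces to 171 mod 4 = 3; 1^3 ≡ 1 (mod 5).
Combine by CRT: x ≡ 18 (mod 19), x ≡ 1 (mod 5) ⇒ x ≡ 56 (mod 95).

56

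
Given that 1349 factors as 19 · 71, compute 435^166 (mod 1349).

Mod 19: 435 ≡ 17; by Fermat, exponent reduces to 166 mod 18 = 4; 17^4 ≡ 16 (mod 19).
Mod 71: 435 ≡ 9; by Fermat, exponent reduces to 166 mod 70 = 26; 9^26 ≡ 38 (mod 71).
Combine by CRT: x ≡ 16 (mod 19), x ≡ 38 (mod 71) ⇒ x ≡ 890 (mod 1349).

890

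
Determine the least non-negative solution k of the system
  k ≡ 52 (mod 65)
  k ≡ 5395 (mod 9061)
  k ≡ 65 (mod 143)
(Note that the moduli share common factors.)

gcd(65, 9061) = 13 and 13 | (5395 − 52), so the pair is consistent; merging gives k ≡ 23517 (mod 45305), where 45305 = lcm(65, 9061).
gcd(45305, 143) = 13 and 13 | (65 − 23517), so the pair is consistent; merging gives k ≡ 23517 (mod 498355), where 498355 = lcm(45305, 143).
The solution is unique modulo lcm(65, 9061, 143) = 498355.

23517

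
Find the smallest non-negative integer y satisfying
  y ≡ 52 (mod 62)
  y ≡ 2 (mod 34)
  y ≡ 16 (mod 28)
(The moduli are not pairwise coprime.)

13568

gcd(62, 34) = 2 and 2 | (2 − 52), so the pair is consistent; merging gives y ≡ 920 (mod 1054), where 1054 = lcm(62, 34).
gcd(1054, 28) = 2 and 2 | (16 − 920), so the pair is consistent; merging gives y ≡ 13568 (mod 14756), where 14756 = lcm(1054, 28).
The solution is unique modulo lcm(62, 34, 28) = 14756.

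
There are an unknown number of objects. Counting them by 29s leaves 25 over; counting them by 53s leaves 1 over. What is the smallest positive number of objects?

54

Combine the congruences pairwise.
From N ≡ 25 (mod 29) write N = 25 + 29t. Substituting into N ≡ 1 (mod 53) gives 29t ≡ 29 (mod 53), and since 29⁻¹ ≡ 11 (mod 53), t ≡ 1. Hence N ≡ 25 + 29·1 = 54 (mod 1537).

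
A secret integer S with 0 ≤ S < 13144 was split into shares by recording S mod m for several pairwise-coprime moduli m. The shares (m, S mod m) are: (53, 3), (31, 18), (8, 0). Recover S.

4296

From S ≡ 3 (mod 53) write S = 3 + 53t. Substituting into S ≡ 18 (mod 31) gives 53t ≡ 15 (mod 31), and since 22⁻¹ ≡ 24 (mod 31), t ≡ 19. Hence S ≡ 3 + 53·19 = 1010 (mod 1643).
From S ≡ 1010 (mod 1643) write S = 1010 + 1643t. Substituting into S ≡ 0 (mod 8) gives 1643t ≡ 6 (mod 8), and since 3⁻¹ ≡ 3 (mod 8), t ≡ 2. Hence S ≡ 1010 + 1643·2 = 4296 (mod 13144).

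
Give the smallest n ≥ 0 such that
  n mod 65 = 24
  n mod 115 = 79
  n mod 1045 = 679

298504

gcd(65, 115) = 5 and 5 | (79 − 24), so the pair is consistent; merging gives n ≡ 999 (mod 1495), where 1495 = lcm(65, 115).
gcd(1495, 1045) = 5 and 5 | (679 − 999), so the pair is consistent; merging gives n ≡ 298504 (mod 312455), where 312455 = lcm(1495, 1045).
The solution is unique modulo lcm(65, 115, 1045) = 312455.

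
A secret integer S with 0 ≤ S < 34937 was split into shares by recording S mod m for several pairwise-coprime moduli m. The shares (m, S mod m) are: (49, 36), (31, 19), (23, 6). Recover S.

13070

From S ≡ 36 (mod 49) write S = 36 + 49t. Substituting into S ≡ 19 (mod 31) gives 49t ≡ 14 (mod 31), and since 18⁻¹ ≡ 19 (mod 31), t ≡ 18. Hence S ≡ 36 + 49·18 = 918 (mod 1519).
From S ≡ 918 (mod 1519) write S = 918 + 1519t. Substituting into S ≡ 6 (mod 23) gives 1519t ≡ 8 (mod 23), and since 1⁻¹ ≡ 1 (mod 23), t ≡ 8. Hence S ≡ 918 + 1519·8 = 13070 (mod 34937).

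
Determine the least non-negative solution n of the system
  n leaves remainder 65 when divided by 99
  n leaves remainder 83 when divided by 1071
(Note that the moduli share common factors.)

1154

gcd(99, 1071) = 9 and 9 | (83 − 65), so the pair is consistent; merging gives n ≡ 1154 (mod 11781), where 11781 = lcm(99, 1071).
The solution is unique modulo lcm(99, 1071) = 11781.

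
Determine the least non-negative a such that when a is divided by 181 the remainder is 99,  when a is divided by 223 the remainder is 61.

Combine the congruences pairwise.
From a ≡ 99 (mod 181) write a = 99 + 181t. Substituting into a ≡ 61 (mod 223) gives 181t ≡ 185 (mod 223), and since 181⁻¹ ≡ 69 (mod 223), t ≡ 54. Hence a ≡ 99 + 181·54 = 9873 (mod 40363).

9873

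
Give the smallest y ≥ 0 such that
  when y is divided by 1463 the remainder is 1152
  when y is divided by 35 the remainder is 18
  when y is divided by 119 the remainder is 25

18708

gcd(1463, 35) = 7 and 7 | (18 − 1152), so the pair is consistent; merging gives y ≡ 4078 (mod 7315), where 7315 = lcm(1463, 35).
gcd(7315, 119) = 7 and 7 | (25 − 4078), so the pair is consistent; merging gives y ≡ 18708 (mod 124355), where 124355 = lcm(7315, 119).
The solution is unique modulo lcm(1463, 35, 119) = 124355.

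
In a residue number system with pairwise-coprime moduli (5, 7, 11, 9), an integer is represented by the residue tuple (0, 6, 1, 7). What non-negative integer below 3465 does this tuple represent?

From x ≡ 0 (mod 5) write x = 0 + 5t. Substituting into x ≡ 6 (mod 7) gives 5t ≡ 6 (mod 7), and since 5⁻¹ ≡ 3 (mod 7), t ≡ 4. Hence x ≡ 0 + 5·4 = 20 (mod 35).
From x ≡ 20 (mod 35) write x = 20 + 35t. Substituting into x ≡ 1 (mod 11) gives 35t ≡ 3 (mod 11), and since 2⁻¹ ≡ 6 (mod 11), t ≡ 7. Hence x ≡ 20 + 35·7 = 265 (mod 385).
From x ≡ 265 (mod 385) write x = 265 + 385t. Substituting into x ≡ 7 (mod 9) gives 385t ≡ 3 (mod 9), and since 7⁻¹ ≡ 4 (mod 9), t ≡ 3. Hence x ≡ 265 + 385·3 = 1420 (mod 3465).

1420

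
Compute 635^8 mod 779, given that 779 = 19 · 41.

Mod 19: 635 ≡ 8; 8^8 ≡ 7 (mod 19).
Mod 41: 635 ≡ 20; 20^8 ≡ 37 (mod 41).
Combine by CRT: x ≡ 7 (mod 19), x ≡ 37 (mod 41) ⇒ x ≡ 406 (mod 779).

406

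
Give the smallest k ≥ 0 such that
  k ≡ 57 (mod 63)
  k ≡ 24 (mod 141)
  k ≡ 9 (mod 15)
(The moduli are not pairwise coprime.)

gcd(63, 141) = 3 and 3 | (24 − 57), so the pair is consistent; merging gives k ≡ 2703 (mod 2961), where 2961 = lcm(63, 141).
gcd(2961, 15) = 3 and 3 | (9 − 2703), so the pair is consistent; merging gives k ≡ 5664 (mod 14805), where 14805 = lcm(2961, 15).
The solution is unique modulo lcm(63, 141, 15) = 14805.

5664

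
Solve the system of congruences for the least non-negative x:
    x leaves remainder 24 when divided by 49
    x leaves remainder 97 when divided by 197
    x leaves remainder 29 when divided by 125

912404

The moduli are pairwise coprime; N = 49·197·125 = 1206625.
N/49 = 24625; 24625 ≡ 27 (mod 49); 27·20 ≡ 1, so inverse 20.
N/197 = 6125; 6125 ≡ 18 (mod 197); 18·11 ≡ 1, so inverse 11.
N/125 = 9653; 9653 ≡ 28 (mod 125); 28·67 ≡ 1, so inverse 67.
x ≡ 24·24625·20 + 97·6125·11 + 29·9653·67 = 37111154.
37111154 mod 1206625 = 912404.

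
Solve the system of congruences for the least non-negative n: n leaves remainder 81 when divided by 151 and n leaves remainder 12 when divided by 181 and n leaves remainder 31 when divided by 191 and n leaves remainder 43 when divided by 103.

156844838

The moduli are pairwise coprime; M = 151·181·191·103 = 537682763.
M/151 = 3560813; 3560813 ≡ 82 (mod 151); 82·35 ≡ 1, so inverse 35.
M/181 = 2970623; 2970623 ≡ 51 (mod 181); 51·71 ≡ 1, so inverse 71.
M/191 = 2815093; 2815093 ≡ 135 (mod 191); 135·133 ≡ 1, so inverse 133.
M/103 = 5220221; 5220221 ≡ 78 (mod 103); 78·70 ≡ 1, so inverse 70.
n ≡ 81·3560813·35 + 12·2970623·71 + 31·2815093·133 + 43·5220221·70 = 39945369300.
39945369300 mod 537682763 = 156844838.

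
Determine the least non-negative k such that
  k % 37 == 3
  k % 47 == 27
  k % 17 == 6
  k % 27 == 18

From k ≡ 3 (mod 37) write k = 3 + 37t. Substituting into k ≡ 27 (mod 47) gives 37t ≡ 24 (mod 47), and since 37⁻¹ ≡ 14 (mod 47), t ≡ 7. Hence k ≡ 3 + 37·7 = 262 (mod 1739).
From k ≡ 262 (mod 1739) write k = 262 + 1739t. Substituting into k ≡ 6 (mod 17) gives 1739t ≡ 16 (mod 17), and since 5⁻¹ ≡ 7 (mod 17), t ≡ 10. Hence k ≡ 262 + 1739·10 = 17652 (mod 29563).
From k ≡ 17652 (mod 29563) write k = 17652 + 29563t. Substituting into k ≡ 18 (mod 27) gives 29563t ≡ 24 (mod 27), and since 25⁻¹ ≡ 13 (mod 27), t ≡ 15. Hence k ≡ 17652 + 29563·15 = 461097 (mod 798201).

461097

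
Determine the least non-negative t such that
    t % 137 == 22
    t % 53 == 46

3173

Combine the congruences pairwise.
From t ≡ 22 (mod 137) write t = 22 + 137s. Substituting into t ≡ 46 (mod 53) gives 137s ≡ 24 (mod 53), and since 31⁻¹ ≡ 12 (mod 53), s ≡ 23. Hence t ≡ 22 + 137·23 = 3173 (mod 7261).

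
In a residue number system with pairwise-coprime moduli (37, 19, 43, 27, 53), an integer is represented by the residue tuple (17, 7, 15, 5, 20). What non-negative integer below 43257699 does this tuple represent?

The moduli are pairwise coprime; N = 37·19·43·27·53 = 43257699.
N/37 = 1169127; 1169127 ≡ 1 (mod 37), inverse 1.
N/19 = 2276721; 2276721 ≡ 8 (mod 19); 8·12 ≡ 1, so inverse 12.
N/43 = 1005993; 1005993 ≡ 8 (mod 43); 8·27 ≡ 1, so inverse 27.
N/27 = 1602137; 1602137 ≡ 11 (mod 27); 11·5 ≡ 1, so inverse 5.
N/53 = 816183; 816183 ≡ 36 (mod 53); 36·28 ≡ 1, so inverse 28.
x ≡ 17·1169127·1 + 7·2276721·12 + 15·1005993·27 + 5·1602137·5 + 20·816183·28 = 1115662793.
1115662793 mod 43257699 = 34220318.

34220318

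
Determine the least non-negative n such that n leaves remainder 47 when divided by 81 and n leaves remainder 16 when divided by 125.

From n ≡ 47 (mod 81) write n = 47 + 81t. Substituting into n ≡ 16 (mod 125) gives 81t ≡ 94 (mod 125), and since 81⁻¹ ≡ 71 (mod 125), t ≡ 49. Hence n ≡ 47 + 81·49 = 4016 (mod 10125).

4016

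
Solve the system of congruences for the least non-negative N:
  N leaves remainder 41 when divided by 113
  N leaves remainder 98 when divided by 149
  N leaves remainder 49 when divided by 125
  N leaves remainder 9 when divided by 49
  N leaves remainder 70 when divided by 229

15282859174

The moduli are pairwise coprime; M = 113·149·125·49·229 = 23615997125.
M/113 = 208991125; 208991125 ≡ 111 (mod 113); 111·56 ≡ 1, so inverse 56.
M/149 = 158496625; 158496625 ≡ 110 (mod 149); 110·42 ≡ 1, so inverse 42.
M/125 = 188927977; 188927977 ≡ 102 (mod 125); 102·38 ≡ 1, so inverse 38.
M/49 = 481959125; 481959125 ≡ 25 (mod 49); 25·2 ≡ 1, so inverse 2.
M/229 = 103126625; 103126625 ≡ 139 (mod 229); 139·201 ≡ 1, so inverse 201.
N ≡ 41·208991125·56 + 98·158496625·42 + 49·188927977·38 + 9·481959125·2 + 70·103126625·201 = 2943666502674.
2943666502674 mod 23615997125 = 15282859174.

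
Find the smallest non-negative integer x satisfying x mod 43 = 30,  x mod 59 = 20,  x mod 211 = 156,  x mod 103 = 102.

From x ≡ 30 (mod 43) write x = 30 + 43t. Substituting into x ≡ 20 (mod 59) gives 43t ≡ 49 (mod 59), and since 43⁻¹ ≡ 11 (mod 59), t ≡ 8. Hence x ≡ 30 + 43·8 = 374 (mod 2537).
From x ≡ 374 (mod 2537) write x = 374 + 2537t. Substituting into x ≡ 156 (mod 211) gives 2537t ≡ 204 (mod 211), and since 5⁻¹ ≡ 169 (mod 211), t ≡ 83. Hence x ≡ 374 + 2537·83 = 210945 (mod 535307).
From x ≡ 210945 (mod 535307) write x = 210945 + 535307t. Substituting into x ≡ 102 (mod 103) gives 535307t ≡ 101 (mod 103), and since 16⁻¹ ≡ 58 (mod 103), t ≡ 90. Hence x ≡ 210945 + 535307·90 = 48388575 (mod 55136621).

48388575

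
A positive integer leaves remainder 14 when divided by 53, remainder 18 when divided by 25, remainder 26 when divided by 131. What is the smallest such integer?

From N ≡ 14 (mod 53) write N = 14 + 53t. Substituting into N ≡ 18 (mod 25) gives 53t ≡ 4 (mod 25), and since 3⁻¹ ≡ 17 (mod 25), t ≡ 18. Hence N ≡ 14 + 53·18 = 968 (mod 1325).
From N ≡ 968 (mod 1325) write N = 968 + 1325t. Substituting into N ≡ 26 (mod 131) gives 1325t ≡ 106 (mod 131), and since 15⁻¹ ≡ 35 (mod 131), t ≡ 42. Hence N ≡ 968 + 1325·42 = 56618 (mod 173575).

56618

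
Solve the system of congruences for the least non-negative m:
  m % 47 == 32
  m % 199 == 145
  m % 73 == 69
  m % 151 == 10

35147525

The moduli are pairwise coprime; N = 47·199·73·151 = 103098119.
N/47 = 2193577; 2193577 ≡ 40 (mod 47); 40·20 ≡ 1, so inverse 20.
N/199 = 518081; 518081 ≡ 84 (mod 199); 84·154 ≡ 1, so inverse 154.
N/73 = 1412303; 1412303 ≡ 45 (mod 73); 45·13 ≡ 1, so inverse 13.
N/151 = 682769; 682769 ≡ 98 (mod 151); 98·94 ≡ 1, so inverse 94.
m ≡ 32·2193577·20 + 145·518081·154 + 69·1412303·13 + 10·682769·94 = 14881276661.
14881276661 mod 103098119 = 35147525.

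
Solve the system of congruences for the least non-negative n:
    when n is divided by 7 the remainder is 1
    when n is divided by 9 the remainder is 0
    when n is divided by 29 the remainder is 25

1359

Combine the congruences pairwise.
From n ≡ 1 (mod 7) write n = 1 + 7t. Substituting into n ≡ 0 (mod 9) gives 7t ≡ 8 (mod 9), and since 7⁻¹ ≡ 4 (mod 9), t ≡ 5. Hence n ≡ 1 + 7·5 = 36 (mod 63).
From n ≡ 36 (mod 63) write n = 36 + 63t. Substituting into n ≡ 25 (mod 29) gives 63t ≡ 18 (mod 29), and since 5⁻¹ ≡ 6 (mod 29), t ≡ 21. Hence n ≡ 36 + 63·21 = 1359 (mod 1827).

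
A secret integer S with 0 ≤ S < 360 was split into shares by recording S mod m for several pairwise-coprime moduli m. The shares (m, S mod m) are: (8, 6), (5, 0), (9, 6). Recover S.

The moduli are pairwise coprime; N = 8·5·9 = 360.
N/8 = 45; 45 ≡ 5 (mod 8); 5·5 ≡ 1, so inverse 5.
N/5 = 72; 72 ≡ 2 (mod 5); 2·3 ≡ 1, so inverse 3.
N/9 = 40; 40 ≡ 4 (mod 9); 4·7 ≡ 1, so inverse 7.
S ≡ 6·45·5 + 0·72·3 + 6·40·7 = 3030.
3030 mod 360 = 150.

150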